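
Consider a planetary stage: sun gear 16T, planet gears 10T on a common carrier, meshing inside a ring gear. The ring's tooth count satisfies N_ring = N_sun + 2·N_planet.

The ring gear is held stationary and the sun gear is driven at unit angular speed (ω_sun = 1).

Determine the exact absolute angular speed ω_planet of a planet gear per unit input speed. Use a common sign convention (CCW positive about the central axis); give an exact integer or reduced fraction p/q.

-4/5

N_ring = 16 + 2·10 = 36
16(ω_s−ω_c) = −36(ω_r−ω_c),  ω_r=0, ω_s=1
16(1−ω_c) = −36(0−ω_c)  ⇒  52ω_c = 16  ⇒  ω_c = 4/13
sun–planet: 16·(1−4/13) = −10·(ω_p−ω_c)  ⇒  ω_p−ω_c = −(16/10)·(9/13) = -72/65
ω_p = 4/13 − 72/65 = -4/5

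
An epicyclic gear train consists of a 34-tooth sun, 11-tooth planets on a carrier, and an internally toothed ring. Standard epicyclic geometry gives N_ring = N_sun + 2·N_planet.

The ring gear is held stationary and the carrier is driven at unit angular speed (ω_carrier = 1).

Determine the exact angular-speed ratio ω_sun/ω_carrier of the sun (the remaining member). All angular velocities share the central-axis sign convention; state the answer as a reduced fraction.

45/17

N_ring = 34 + 2·11 = 56
34(ω_s−ω_c) = −56(ω_r−ω_c),  ω_r=0, ω_c=1
ω_s = 1 − (56/34)(0−1) = 45/17
ω_s/ω_c = 45/17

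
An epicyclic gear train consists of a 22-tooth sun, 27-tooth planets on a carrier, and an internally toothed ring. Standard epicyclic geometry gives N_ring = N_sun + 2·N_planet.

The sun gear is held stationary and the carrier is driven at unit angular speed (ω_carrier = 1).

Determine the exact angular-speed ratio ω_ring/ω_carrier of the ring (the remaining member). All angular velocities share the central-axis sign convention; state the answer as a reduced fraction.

49/38

N_ring = 22 + 2·27 = 76
22(ω_s−ω_c) = −76(ω_r−ω_c),  ω_s=0, ω_c=1
ω_r = 1 − (22/76)(0−1) = 49/38
ω_r/ω_c = 49/38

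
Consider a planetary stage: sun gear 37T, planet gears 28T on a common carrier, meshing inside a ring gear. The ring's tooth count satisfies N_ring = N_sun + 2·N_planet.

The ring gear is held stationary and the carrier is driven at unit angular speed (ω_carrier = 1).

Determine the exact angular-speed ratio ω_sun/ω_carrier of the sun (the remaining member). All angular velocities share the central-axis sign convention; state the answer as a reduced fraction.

130/37

N_ring = 37 + 2·28 = 93
37(ω_s−ω_c) = −93(ω_r−ω_c),  ω_r=0, ω_c=1
ω_s = 1 − (93/37)(0−1) = 130/37
ω_s/ω_c = 130/37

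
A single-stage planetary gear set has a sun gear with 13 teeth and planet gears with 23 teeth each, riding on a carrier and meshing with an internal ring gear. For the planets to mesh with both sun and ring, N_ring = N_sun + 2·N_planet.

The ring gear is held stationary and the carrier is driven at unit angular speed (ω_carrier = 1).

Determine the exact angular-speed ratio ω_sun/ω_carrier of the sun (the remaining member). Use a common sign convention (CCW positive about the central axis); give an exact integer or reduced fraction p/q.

N_ring = 13 + 2·23 = 59
13(ω_s−ω_c) = −59(ω_r−ω_c),  ω_r=0, ω_c=1
ω_s = 1 − (59/13)(0−1) = 72/13
ω_s/ω_c = 72/13

72/13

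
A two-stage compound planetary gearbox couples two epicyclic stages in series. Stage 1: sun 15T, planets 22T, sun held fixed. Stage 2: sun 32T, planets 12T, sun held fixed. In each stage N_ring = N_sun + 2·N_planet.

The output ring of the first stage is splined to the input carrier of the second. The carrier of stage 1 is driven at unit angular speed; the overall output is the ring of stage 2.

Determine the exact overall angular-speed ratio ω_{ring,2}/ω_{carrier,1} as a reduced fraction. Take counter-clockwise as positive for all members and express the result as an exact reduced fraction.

814/413

Stage 1: N_ring = 15 + 2·22 = 59
Stage 1: 15(ω_s−ω_c) = −59(ω_r−ω_c),  ω_s=0, ω_c=1
Stage 1: ω_r = 1 − (15/59)(0−1) = 74/59
  ⇒ ω_r¹/ω_c¹ = 74/59
Stage 2: N_ring = 32 + 2·12 = 56
Stage 2: 32(ω_s−ω_c) = −56(ω_r−ω_c),  ω_s=0, ω_c=1
Stage 2: ω_r = 1 − (32/56)(0−1) = 11/7
  ⇒ ω_r²/ω_c² = 11/7
Coupling ω_c² = ω_r¹ ⇒ overall = 74/59 × 11/7 = 814/413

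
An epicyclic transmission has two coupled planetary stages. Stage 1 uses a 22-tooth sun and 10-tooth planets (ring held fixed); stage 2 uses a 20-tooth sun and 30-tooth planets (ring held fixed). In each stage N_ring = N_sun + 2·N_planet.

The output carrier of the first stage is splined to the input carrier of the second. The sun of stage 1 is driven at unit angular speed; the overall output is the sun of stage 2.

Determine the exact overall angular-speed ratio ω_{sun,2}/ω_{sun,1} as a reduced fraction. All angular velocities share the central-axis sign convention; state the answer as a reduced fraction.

Stage 1: N_ring = 22 + 2·10 = 42
Stage 1: 22(ω_s−ω_c) = −42(ω_r−ω_c),  ω_r=0, ω_s=1
Stage 1: 22(1−ω_c) = −42(0−ω_c)  ⇒  64ω_c = 22  ⇒  ω_c = 11/32
  ⇒ ω_c¹/ω_s¹ = 11/32
Stage 2: N_ring = 20 + 2·30 = 80
Stage 2: 20(ω_s−ω_c) = −80(ω_r−ω_c),  ω_r=0, ω_c=1
Stage 2: ω_s = 1 − (80/20)(0−1) = 5
  ⇒ ω_s²/ω_c² = 5
Coupling ω_c² = ω_c¹ ⇒ overall = 11/32 × 5 = 55/32

55/32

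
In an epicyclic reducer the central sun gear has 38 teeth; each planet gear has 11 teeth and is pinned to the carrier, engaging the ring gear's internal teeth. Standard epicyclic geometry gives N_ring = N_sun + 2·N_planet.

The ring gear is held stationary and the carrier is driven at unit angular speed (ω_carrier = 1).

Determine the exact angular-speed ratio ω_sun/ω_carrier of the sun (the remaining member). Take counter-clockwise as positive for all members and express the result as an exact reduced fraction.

49/19

N_ring = 38 + 2·11 = 60
38(ω_s−ω_c) = −60(ω_r−ω_c),  ω_r=0, ω_c=1
ω_s = 1 − (60/38)(0−1) = 49/19
ω_s/ω_c = 49/19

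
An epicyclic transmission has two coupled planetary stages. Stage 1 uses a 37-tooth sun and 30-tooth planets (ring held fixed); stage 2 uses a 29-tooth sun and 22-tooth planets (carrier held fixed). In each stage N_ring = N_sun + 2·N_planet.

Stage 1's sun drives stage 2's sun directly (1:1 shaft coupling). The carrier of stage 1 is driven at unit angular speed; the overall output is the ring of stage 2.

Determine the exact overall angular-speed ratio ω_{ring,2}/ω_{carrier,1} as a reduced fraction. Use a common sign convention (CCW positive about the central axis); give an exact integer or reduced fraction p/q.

-3886/2701

Stage 1: N_ring = 37 + 2·30 = 97
Stage 1: 37(ω_s−ω_c) = −97(ω_r−ω_c),  ω_r=0, ω_c=1
Stage 1: ω_s = 1 − (97/37)(0−1) = 134/37
  ⇒ ω_s¹/ω_c¹ = 134/37
Stage 2: N_ring = 29 + 2·22 = 73
Stage 2: 29(ω_s−ω_c) = −73(ω_r−ω_c),  ω_c=0, ω_s=1
Stage 2: ω_r = 0 − (29/73)(1−0) = -29/73
  ⇒ ω_r²/ω_s² = -29/73
Coupling ω_s² = ω_s¹ ⇒ overall = 134/37 × -29/73 = -3886/2701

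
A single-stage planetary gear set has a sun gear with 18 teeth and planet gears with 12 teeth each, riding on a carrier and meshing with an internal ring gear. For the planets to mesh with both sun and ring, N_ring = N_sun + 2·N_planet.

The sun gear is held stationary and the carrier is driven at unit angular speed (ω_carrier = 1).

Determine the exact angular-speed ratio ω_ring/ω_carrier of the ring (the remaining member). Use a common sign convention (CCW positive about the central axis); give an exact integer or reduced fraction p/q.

N_ring = 18 + 2·12 = 42
18(ω_s−ω_c) = −42(ω_r−ω_c),  ω_s=0, ω_c=1
ω_r = 1 − (18/42)(0−1) = 10/7
ω_r/ω_c = 10/7

10/7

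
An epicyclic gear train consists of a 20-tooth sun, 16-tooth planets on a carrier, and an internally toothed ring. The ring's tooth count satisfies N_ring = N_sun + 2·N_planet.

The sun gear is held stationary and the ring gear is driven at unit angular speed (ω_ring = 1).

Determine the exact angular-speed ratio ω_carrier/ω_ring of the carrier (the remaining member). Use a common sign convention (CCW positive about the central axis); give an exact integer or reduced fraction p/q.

13/18

N_ring = 20 + 2·16 = 52
20(ω_s−ω_c) = −52(ω_r−ω_c),  ω_s=0, ω_r=1
20(0−ω_c) = −52(1−ω_c)  ⇒  72ω_c = 52  ⇒  ω_c = 13/18
ω_c/ω_r = 13/18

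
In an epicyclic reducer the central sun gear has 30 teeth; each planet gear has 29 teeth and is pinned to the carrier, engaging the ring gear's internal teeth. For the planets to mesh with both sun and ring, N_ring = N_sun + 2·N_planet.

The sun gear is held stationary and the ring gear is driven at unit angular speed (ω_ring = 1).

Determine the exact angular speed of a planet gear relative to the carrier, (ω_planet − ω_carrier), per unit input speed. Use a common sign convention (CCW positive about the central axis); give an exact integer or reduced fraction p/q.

N_ring = 30 + 2·29 = 88
30(ω_s−ω_c) = −88(ω_r−ω_c),  ω_s=0, ω_r=1
30(0−ω_c) = −88(1−ω_c)  ⇒  118ω_c = 88  ⇒  ω_c = 44/59
sun–planet: 30·(0−44/59) = −29·(ω_p−ω_c)  ⇒  ω_p−ω_c = −(30/29)·(-44/59) = 1320/1711

1320/1711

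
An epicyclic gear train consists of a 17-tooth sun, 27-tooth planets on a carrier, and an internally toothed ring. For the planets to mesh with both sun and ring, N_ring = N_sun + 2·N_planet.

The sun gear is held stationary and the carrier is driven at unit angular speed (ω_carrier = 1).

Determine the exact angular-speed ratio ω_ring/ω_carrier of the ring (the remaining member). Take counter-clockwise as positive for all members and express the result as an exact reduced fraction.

N_ring = 17 + 2·27 = 71
17(ω_s−ω_c) = −71(ω_r−ω_c),  ω_s=0, ω_c=1
ω_r = 1 − (17/71)(0−1) = 88/71
ω_r/ω_c = 88/71

88/71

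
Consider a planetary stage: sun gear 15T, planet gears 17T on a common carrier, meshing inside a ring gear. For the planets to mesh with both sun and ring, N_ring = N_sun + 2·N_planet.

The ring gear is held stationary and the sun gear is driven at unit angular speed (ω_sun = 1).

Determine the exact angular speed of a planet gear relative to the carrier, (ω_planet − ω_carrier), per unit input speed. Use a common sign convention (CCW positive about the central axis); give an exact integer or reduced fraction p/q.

-735/1088

N_ring = 15 + 2·17 = 49
15(ω_s−ω_c) = −49(ω_r−ω_c),  ω_r=0, ω_s=1
15(1−ω_c) = −49(0−ω_c)  ⇒  64ω_c = 15  ⇒  ω_c = 15/64
sun–planet: 15·(1−15/64) = −17·(ω_p−ω_c)  ⇒  ω_p−ω_c = −(15/17)·(49/64) = -735/1088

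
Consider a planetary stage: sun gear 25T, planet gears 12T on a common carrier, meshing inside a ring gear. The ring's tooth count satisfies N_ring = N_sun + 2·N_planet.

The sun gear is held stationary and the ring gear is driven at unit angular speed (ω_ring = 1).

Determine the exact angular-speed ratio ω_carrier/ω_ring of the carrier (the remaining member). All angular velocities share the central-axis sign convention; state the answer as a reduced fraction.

49/74

N_ring = 25 + 2·12 = 49
25(ω_s−ω_c) = −49(ω_r−ω_c),  ω_s=0, ω_r=1
25(0−ω_c) = −49(1−ω_c)  ⇒  74ω_c = 49  ⇒  ω_c = 49/74
ω_c/ω_r = 49/74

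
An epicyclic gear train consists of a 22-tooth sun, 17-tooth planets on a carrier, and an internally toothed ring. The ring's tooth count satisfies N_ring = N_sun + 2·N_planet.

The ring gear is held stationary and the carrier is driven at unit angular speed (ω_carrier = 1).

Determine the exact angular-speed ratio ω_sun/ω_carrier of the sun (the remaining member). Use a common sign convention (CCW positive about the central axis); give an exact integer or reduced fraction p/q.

N_ring = 22 + 2·17 = 56
22(ω_s−ω_c) = −56(ω_r−ω_c),  ω_r=0, ω_c=1
ω_s = 1 − (56/22)(0−1) = 39/11
ω_s/ω_c = 39/11

39/11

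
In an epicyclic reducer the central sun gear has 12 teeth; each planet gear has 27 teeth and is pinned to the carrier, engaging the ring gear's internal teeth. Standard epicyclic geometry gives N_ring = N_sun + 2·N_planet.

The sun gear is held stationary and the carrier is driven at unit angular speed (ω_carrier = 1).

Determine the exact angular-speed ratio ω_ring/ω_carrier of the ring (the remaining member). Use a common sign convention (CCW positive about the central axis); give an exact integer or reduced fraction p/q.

N_ring = 12 + 2·27 = 66
12(ω_s−ω_c) = −66(ω_r−ω_c),  ω_s=0, ω_c=1
ω_r = 1 − (12/66)(0−1) = 13/11
ω_r/ω_c = 13/11

13/11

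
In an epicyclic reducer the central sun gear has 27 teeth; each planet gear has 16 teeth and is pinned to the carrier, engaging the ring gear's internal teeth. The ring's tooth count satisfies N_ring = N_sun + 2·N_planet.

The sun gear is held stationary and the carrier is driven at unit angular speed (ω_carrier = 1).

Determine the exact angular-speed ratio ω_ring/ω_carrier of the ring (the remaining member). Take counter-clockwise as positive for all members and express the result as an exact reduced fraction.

86/59

N_ring = 27 + 2·16 = 59
27(ω_s−ω_c) = −59(ω_r−ω_c),  ω_s=0, ω_c=1
ω_r = 1 − (27/59)(0−1) = 86/59
ω_r/ω_c = 86/59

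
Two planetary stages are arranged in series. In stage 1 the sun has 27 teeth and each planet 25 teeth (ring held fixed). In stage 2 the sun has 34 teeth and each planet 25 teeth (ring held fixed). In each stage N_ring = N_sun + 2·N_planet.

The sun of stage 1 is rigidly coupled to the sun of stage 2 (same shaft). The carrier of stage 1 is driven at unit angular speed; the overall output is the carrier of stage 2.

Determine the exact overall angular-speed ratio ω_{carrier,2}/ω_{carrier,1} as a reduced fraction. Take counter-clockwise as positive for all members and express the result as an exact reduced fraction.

1768/1593

Stage 1: N_ring = 27 + 2·25 = 77
Stage 1: 27(ω_s−ω_c) = −77(ω_r−ω_c),  ω_r=0, ω_c=1
Stage 1: ω_s = 1 − (77/27)(0−1) = 104/27
  ⇒ ω_s¹/ω_c¹ = 104/27
Stage 2: N_ring = 34 + 2·25 = 84
Stage 2: 34(ω_s−ω_c) = −84(ω_r−ω_c),  ω_r=0, ω_s=1
Stage 2: 34(1−ω_c) = −84(0−ω_c)  ⇒  118ω_c = 34  ⇒  ω_c = 17/59
  ⇒ ω_c²/ω_s² = 17/59
Coupling ω_s² = ω_s¹ ⇒ overall = 104/27 × 17/59 = 1768/1593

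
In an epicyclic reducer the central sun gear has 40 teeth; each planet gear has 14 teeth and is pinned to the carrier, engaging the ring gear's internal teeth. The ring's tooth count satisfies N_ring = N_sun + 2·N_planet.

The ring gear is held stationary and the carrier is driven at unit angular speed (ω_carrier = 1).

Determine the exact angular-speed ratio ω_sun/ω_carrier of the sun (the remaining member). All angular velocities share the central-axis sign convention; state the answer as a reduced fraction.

27/10

N_ring = 40 + 2·14 = 68
40(ω_s−ω_c) = −68(ω_r−ω_c),  ω_r=0, ω_c=1
ω_s = 1 − (68/40)(0−1) = 27/10
ω_s/ω_c = 27/10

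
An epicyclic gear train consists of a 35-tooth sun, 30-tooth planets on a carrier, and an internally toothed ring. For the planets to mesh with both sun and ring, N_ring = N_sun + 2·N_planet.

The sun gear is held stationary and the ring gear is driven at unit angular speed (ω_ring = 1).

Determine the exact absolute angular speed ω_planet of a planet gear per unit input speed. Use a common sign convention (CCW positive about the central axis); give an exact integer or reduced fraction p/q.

19/12

N_ring = 35 + 2·30 = 95
35(ω_s−ω_c) = −95(ω_r−ω_c),  ω_s=0, ω_r=1
35(0−ω_c) = −95(1−ω_c)  ⇒  130ω_c = 95  ⇒  ω_c = 19/26
sun–planet: 35·(0−19/26) = −30·(ω_p−ω_c)  ⇒  ω_p−ω_c = −(35/30)·(-19/26) = 133/156
ω_p = 19/26 + 133/156 = 19/12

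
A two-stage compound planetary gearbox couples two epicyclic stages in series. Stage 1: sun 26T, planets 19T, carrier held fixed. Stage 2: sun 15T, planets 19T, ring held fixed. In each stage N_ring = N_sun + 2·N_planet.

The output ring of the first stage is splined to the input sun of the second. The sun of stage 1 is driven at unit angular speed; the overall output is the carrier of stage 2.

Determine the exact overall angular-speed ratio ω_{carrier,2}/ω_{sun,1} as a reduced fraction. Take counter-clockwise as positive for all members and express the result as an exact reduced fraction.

-195/2176

Stage 1: N_ring = 26 + 2·19 = 64
Stage 1: 26(ω_s−ω_c) = −64(ω_r−ω_c),  ω_c=0, ω_s=1
Stage 1: ω_r = 0 − (26/64)(1−0) = -13/32
  ⇒ ω_r¹/ω_s¹ = -13/32
Stage 2: N_ring = 15 + 2·19 = 53
Stage 2: 15(ω_s−ω_c) = −53(ω_r−ω_c),  ω_r=0, ω_s=1
Stage 2: 15(1−ω_c) = −53(0−ω_c)  ⇒  68ω_c = 15  ⇒  ω_c = 15/68
  ⇒ ω_c²/ω_s² = 15/68
Coupling ω_s² = ω_r¹ ⇒ overall = -13/32 × 15/68 = -195/2176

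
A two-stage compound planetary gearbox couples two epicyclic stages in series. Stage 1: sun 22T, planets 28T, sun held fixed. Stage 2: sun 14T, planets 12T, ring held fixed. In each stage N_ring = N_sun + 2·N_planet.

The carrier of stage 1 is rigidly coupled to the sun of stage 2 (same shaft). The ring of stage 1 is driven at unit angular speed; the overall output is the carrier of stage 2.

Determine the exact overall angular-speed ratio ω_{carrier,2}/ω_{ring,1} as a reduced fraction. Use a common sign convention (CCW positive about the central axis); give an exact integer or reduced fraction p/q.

21/100

Stage 1: N_ring = 22 + 2·28 = 78
Stage 1: 22(ω_s−ω_c) = −78(ω_r−ω_c),  ω_s=0, ω_r=1
Stage 1: 22(0−ω_c) = −78(1−ω_c)  ⇒  100ω_c = 78  ⇒  ω_c = 39/50
  ⇒ ω_c¹/ω_r¹ = 39/50
Stage 2: N_ring = 14 + 2·12 = 38
Stage 2: 14(ω_s−ω_c) = −38(ω_r−ω_c),  ω_r=0, ω_s=1
Stage 2: 14(1−ω_c) = −38(0−ω_c)  ⇒  52ω_c = 14  ⇒  ω_c = 7/26
  ⇒ ω_c²/ω_s² = 7/26
Coupling ω_s² = ω_c¹ ⇒ overall = 39/50 × 7/26 = 21/100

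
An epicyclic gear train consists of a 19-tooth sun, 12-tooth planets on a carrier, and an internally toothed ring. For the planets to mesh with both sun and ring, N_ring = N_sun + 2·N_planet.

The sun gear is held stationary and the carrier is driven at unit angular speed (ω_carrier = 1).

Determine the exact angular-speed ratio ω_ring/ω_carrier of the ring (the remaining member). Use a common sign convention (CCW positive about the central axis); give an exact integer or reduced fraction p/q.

62/43

N_ring = 19 + 2·12 = 43
19(ω_s−ω_c) = −43(ω_r−ω_c),  ω_s=0, ω_c=1
ω_r = 1 − (19/43)(0−1) = 62/43
ω_r/ω_c = 62/43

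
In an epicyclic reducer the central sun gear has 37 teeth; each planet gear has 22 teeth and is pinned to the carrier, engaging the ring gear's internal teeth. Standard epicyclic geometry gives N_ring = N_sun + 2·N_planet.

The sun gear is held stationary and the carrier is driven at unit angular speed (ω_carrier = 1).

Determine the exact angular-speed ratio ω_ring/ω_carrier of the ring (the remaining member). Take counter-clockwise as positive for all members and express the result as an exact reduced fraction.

N_ring = 37 + 2·22 = 81
37(ω_s−ω_c) = −81(ω_r−ω_c),  ω_s=0, ω_c=1
ω_r = 1 − (37/81)(0−1) = 118/81
ω_r/ω_c = 118/81

118/81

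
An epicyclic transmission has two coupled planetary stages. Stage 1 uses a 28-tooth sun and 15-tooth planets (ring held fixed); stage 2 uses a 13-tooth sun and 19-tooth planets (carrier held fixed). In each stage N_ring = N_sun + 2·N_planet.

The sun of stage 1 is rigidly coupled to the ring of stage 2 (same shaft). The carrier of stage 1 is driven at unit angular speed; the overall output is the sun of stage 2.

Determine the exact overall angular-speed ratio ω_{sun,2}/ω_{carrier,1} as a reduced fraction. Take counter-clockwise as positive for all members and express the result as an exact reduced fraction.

-2193/182

Stage 1: N_ring = 28 + 2·15 = 58
Stage 1: 28(ω_s−ω_c) = −58(ω_r−ω_c),  ω_r=0, ω_c=1
Stage 1: ω_s = 1 − (58/28)(0−1) = 43/14
  ⇒ ω_s¹/ω_c¹ = 43/14
Stage 2: N_ring = 13 + 2·19 = 51
Stage 2: 13(ω_s−ω_c) = −51(ω_r−ω_c),  ω_c=0, ω_r=1
Stage 2: ω_s = 0 − (51/13)(1−0) = -51/13
  ⇒ ω_s²/ω_r² = -51/13
Coupling ω_r² = ω_s¹ ⇒ overall = 43/14 × -51/13 = -2193/182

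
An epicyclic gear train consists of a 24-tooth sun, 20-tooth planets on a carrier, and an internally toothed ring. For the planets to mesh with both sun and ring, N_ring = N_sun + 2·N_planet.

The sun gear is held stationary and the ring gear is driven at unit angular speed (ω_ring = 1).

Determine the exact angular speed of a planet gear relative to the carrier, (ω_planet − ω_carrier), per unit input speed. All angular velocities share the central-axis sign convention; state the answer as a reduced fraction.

48/55

N_ring = 24 + 2·20 = 64
24(ω_s−ω_c) = −64(ω_r−ω_c),  ω_s=0, ω_r=1
24(0−ω_c) = −64(1−ω_c)  ⇒  88ω_c = 64  ⇒  ω_c = 8/11
sun–planet: 24·(0−8/11) = −20·(ω_p−ω_c)  ⇒  ω_p−ω_c = −(24/20)·(-8/11) = 48/55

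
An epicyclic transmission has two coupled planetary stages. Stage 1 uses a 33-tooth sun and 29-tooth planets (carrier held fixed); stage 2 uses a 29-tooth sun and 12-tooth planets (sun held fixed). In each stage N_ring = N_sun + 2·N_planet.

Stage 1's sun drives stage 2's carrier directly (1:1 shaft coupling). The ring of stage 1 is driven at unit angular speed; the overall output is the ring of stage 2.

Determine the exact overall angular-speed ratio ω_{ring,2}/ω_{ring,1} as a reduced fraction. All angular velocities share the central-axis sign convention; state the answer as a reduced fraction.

-7462/1749

Stage 1: N_ring = 33 + 2·29 = 91
Stage 1: 33(ω_s−ω_c) = −91(ω_r−ω_c),  ω_c=0, ω_r=1
Stage 1: ω_s = 0 − (91/33)(1−0) = -91/33
  ⇒ ω_s¹/ω_r¹ = -91/33
Stage 2: N_ring = 29 + 2·12 = 53
Stage 2: 29(ω_s−ω_c) = −53(ω_r−ω_c),  ω_s=0, ω_c=1
Stage 2: ω_r = 1 − (29/53)(0−1) = 82/53
  ⇒ ω_r²/ω_c² = 82/53
Coupling ω_c² = ω_s¹ ⇒ overall = -91/33 × 82/53 = -7462/1749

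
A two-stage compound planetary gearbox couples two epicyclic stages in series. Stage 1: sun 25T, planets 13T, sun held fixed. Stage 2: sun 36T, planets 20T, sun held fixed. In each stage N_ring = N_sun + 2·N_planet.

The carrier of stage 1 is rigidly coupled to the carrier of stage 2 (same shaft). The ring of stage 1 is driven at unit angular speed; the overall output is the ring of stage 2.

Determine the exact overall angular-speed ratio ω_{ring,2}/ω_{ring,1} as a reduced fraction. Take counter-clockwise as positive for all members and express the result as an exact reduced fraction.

Stage 1: N_ring = 25 + 2·13 = 51
Stage 1: 25(ω_s−ω_c) = −51(ω_r−ω_c),  ω_s=0, ω_r=1
Stage 1: 25(0−ω_c) = −51(1−ω_c)  ⇒  76ω_c = 51  ⇒  ω_c = 51/76
  ⇒ ω_c¹/ω_r¹ = 51/76
Stage 2: N_ring = 36 + 2·20 = 76
Stage 2: 36(ω_s−ω_c) = −76(ω_r−ω_c),  ω_s=0, ω_c=1
Stage 2: ω_r = 1 − (36/76)(0−1) = 28/19
  ⇒ ω_r²/ω_c² = 28/19
Coupling ω_c² = ω_c¹ ⇒ overall = 51/76 × 28/19 = 357/361

357/361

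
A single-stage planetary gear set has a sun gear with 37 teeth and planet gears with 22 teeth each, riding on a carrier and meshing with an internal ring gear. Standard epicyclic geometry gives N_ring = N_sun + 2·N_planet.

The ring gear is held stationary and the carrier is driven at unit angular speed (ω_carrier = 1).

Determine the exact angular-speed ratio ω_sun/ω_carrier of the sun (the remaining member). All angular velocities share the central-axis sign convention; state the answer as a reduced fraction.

118/37

N_ring = 37 + 2·22 = 81
37(ω_s−ω_c) = −81(ω_r−ω_c),  ω_r=0, ω_c=1
ω_s = 1 − (81/37)(0−1) = 118/37
ω_s/ω_c = 118/37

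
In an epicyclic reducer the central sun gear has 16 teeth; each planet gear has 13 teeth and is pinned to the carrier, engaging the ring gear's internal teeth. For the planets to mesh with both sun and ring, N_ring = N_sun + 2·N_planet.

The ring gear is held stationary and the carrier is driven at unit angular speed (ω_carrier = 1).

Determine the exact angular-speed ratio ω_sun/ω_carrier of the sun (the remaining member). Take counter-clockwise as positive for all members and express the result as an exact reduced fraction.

29/8

N_ring = 16 + 2·13 = 42
16(ω_s−ω_c) = −42(ω_r−ω_c),  ω_r=0, ω_c=1
ω_s = 1 − (42/16)(0−1) = 29/8
ω_s/ω_c = 29/8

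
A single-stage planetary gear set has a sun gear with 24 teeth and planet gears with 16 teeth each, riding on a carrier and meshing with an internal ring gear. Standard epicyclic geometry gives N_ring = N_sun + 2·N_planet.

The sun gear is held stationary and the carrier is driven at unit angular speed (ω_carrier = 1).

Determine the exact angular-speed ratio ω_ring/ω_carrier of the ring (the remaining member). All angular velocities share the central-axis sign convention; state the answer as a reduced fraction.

10/7

N_ring = 24 + 2·16 = 56
24(ω_s−ω_c) = −56(ω_r−ω_c),  ω_s=0, ω_c=1
ω_r = 1 − (24/56)(0−1) = 10/7
ω_r/ω_c = 10/7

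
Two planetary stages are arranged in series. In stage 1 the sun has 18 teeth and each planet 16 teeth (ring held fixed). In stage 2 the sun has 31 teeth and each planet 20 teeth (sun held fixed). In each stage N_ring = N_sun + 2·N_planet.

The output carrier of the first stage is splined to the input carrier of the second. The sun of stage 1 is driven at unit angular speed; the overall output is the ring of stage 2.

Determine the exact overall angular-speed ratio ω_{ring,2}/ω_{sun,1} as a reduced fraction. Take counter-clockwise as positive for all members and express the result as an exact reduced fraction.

27/71

Stage 1: N_ring = 18 + 2·16 = 50
Stage 1: 18(ω_s−ω_c) = −50(ω_r−ω_c),  ω_r=0, ω_s=1
Stage 1: 18(1−ω_c) = −50(0−ω_c)  ⇒  68ω_c = 18  ⇒  ω_c = 9/34
  ⇒ ω_c¹/ω_s¹ = 9/34
Stage 2: N_ring = 31 + 2·20 = 71
Stage 2: 31(ω_s−ω_c) = −71(ω_r−ω_c),  ω_s=0, ω_c=1
Stage 2: ω_r = 1 − (31/71)(0−1) = 102/71
  ⇒ ω_r²/ω_c² = 102/71
Coupling ω_c² = ω_c¹ ⇒ overall = 9/34 × 102/71 = 27/71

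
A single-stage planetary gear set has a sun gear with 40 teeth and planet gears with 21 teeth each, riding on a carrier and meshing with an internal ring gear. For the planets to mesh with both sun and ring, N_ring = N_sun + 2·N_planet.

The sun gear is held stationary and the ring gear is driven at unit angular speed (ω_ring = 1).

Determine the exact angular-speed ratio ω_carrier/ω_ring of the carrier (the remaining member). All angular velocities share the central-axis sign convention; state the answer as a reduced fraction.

N_ring = 40 + 2·21 = 82
40(ω_s−ω_c) = −82(ω_r−ω_c),  ω_s=0, ω_r=1
40(0−ω_c) = −82(1−ω_c)  ⇒  122ω_c = 82  ⇒  ω_c = 41/61
ω_c/ω_r = 41/61

41/61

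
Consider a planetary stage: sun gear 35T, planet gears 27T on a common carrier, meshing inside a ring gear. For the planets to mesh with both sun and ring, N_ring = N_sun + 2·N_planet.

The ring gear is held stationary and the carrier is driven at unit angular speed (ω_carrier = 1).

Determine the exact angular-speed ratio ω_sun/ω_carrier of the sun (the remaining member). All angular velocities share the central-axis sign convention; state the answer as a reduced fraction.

N_ring = 35 + 2·27 = 89
35(ω_s−ω_c) = −89(ω_r−ω_c),  ω_r=0, ω_c=1
ω_s = 1 − (89/35)(0−1) = 124/35
ω_s/ω_c = 124/35

124/35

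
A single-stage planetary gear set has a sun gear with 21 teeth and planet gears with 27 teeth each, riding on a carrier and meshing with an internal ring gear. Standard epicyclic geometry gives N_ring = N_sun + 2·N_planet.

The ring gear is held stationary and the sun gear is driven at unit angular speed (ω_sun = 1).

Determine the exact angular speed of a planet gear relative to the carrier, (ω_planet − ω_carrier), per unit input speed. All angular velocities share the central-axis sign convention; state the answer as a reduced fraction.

N_ring = 21 + 2·27 = 75
21(ω_s−ω_c) = −75(ω_r−ω_c),  ω_r=0, ω_s=1
21(1−ω_c) = −75(0−ω_c)  ⇒  96ω_c = 21  ⇒  ω_c = 7/32
sun–planet: 21·(1−7/32) = −27·(ω_p−ω_c)  ⇒  ω_p−ω_c = −(21/27)·(25/32) = -175/288

-175/288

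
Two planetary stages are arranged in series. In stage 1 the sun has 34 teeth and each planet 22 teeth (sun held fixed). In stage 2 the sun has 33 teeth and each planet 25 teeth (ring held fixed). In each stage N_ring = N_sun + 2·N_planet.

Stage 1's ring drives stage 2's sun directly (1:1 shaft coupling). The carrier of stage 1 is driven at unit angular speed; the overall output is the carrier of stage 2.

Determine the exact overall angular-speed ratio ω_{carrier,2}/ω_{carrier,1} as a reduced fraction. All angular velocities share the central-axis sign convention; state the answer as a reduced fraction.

Stage 1: N_ring = 34 + 2·22 = 78
Stage 1: 34(ω_s−ω_c) = −78(ω_r−ω_c),  ω_s=0, ω_c=1
Stage 1: ω_r = 1 − (34/78)(0−1) = 56/39
  ⇒ ω_r¹/ω_c¹ = 56/39
Stage 2: N_ring = 33 + 2·25 = 83
Stage 2: 33(ω_s−ω_c) = −83(ω_r−ω_c),  ω_r=0, ω_s=1
Stage 2: 33(1−ω_c) = −83(0−ω_c)  ⇒  116ω_c = 33  ⇒  ω_c = 33/116
  ⇒ ω_c²/ω_s² = 33/116
Coupling ω_s² = ω_r¹ ⇒ overall = 56/39 × 33/116 = 154/377

154/377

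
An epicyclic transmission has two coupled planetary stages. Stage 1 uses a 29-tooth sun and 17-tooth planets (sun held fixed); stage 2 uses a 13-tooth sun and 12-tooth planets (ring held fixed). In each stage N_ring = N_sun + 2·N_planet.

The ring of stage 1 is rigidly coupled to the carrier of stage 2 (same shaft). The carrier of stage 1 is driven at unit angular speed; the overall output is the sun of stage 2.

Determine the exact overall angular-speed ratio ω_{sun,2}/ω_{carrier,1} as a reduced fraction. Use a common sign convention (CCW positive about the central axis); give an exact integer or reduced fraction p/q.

Stage 1: N_ring = 29 + 2·17 = 63
Stage 1: 29(ω_s−ω_c) = −63(ω_r−ω_c),  ω_s=0, ω_c=1
Stage 1: ω_r = 1 − (29/63)(0−1) = 92/63
  ⇒ ω_r¹/ω_c¹ = 92/63
Stage 2: N_ring = 13 + 2·12 = 37
Stage 2: 13(ω_s−ω_c) = −37(ω_r−ω_c),  ω_r=0, ω_c=1
Stage 2: ω_s = 1 − (37/13)(0−1) = 50/13
  ⇒ ω_s²/ω_c² = 50/13
Coupling ω_c² = ω_r¹ ⇒ overall = 92/63 × 50/13 = 4600/819

4600/819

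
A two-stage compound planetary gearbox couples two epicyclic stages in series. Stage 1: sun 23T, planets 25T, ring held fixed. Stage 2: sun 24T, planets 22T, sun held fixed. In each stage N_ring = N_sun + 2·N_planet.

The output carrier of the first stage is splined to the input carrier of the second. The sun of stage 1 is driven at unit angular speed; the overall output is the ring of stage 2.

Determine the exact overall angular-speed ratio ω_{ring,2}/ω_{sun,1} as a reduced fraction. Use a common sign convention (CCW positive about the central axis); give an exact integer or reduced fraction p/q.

Stage 1: N_ring = 23 + 2·25 = 73
Stage 1: 23(ω_s−ω_c) = −73(ω_r−ω_c),  ω_r=0, ω_s=1
Stage 1: 23(1−ω_c) = −73(0−ω_c)  ⇒  96ω_c = 23  ⇒  ω_c = 23/96
  ⇒ ω_c¹/ω_s¹ = 23/96
Stage 2: N_ring = 24 + 2·22 = 68
Stage 2: 24(ω_s−ω_c) = −68(ω_r−ω_c),  ω_s=0, ω_c=1
Stage 2: ω_r = 1 − (24/68)(0−1) = 23/17
  ⇒ ω_r²/ω_c² = 23/17
Coupling ω_c² = ω_c¹ ⇒ overall = 23/96 × 23/17 = 529/1632

529/1632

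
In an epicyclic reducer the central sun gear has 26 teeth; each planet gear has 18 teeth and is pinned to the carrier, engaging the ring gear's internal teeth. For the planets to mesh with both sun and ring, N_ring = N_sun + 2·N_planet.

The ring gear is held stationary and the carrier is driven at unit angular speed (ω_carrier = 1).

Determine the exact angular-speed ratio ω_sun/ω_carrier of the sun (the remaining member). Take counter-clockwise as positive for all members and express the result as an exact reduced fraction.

44/13

N_ring = 26 + 2·18 = 62
26(ω_s−ω_c) = −62(ω_r−ω_c),  ω_r=0, ω_c=1
ω_s = 1 − (62/26)(0−1) = 44/13
ω_s/ω_c = 44/13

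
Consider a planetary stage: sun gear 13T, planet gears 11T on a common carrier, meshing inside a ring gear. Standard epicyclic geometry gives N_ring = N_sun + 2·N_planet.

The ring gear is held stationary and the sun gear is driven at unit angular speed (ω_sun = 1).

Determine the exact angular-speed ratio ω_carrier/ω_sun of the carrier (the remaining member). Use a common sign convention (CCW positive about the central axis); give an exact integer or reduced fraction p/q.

N_ring = 13 + 2·11 = 35
13(ω_s−ω_c) = −35(ω_r−ω_c),  ω_r=0, ω_s=1
13(1−ω_c) = −35(0−ω_c)  ⇒  48ω_c = 13  ⇒  ω_c = 13/48
ω_c/ω_s = 13/48

13/48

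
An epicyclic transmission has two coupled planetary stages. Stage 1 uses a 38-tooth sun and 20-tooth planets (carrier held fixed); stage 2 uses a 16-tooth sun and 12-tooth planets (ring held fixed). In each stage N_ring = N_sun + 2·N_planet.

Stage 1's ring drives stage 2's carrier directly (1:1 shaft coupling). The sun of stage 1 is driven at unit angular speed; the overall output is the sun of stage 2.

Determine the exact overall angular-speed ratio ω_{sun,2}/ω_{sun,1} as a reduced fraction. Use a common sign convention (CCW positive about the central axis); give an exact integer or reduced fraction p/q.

Stage 1: N_ring = 38 + 2·20 = 78
Stage 1: 38(ω_s−ω_c) = −78(ω_r−ω_c),  ω_c=0, ω_s=1
Stage 1: ω_r = 0 − (38/78)(1−0) = -19/39
  ⇒ ω_r¹/ω_s¹ = -19/39
Stage 2: N_ring = 16 + 2·12 = 40
Stage 2: 16(ω_s−ω_c) = −40(ω_r−ω_c),  ω_r=0, ω_c=1
Stage 2: ω_s = 1 − (40/16)(0−1) = 7/2
  ⇒ ω_s²/ω_c² = 7/2
Coupling ω_c² = ω_r¹ ⇒ overall = -19/39 × 7/2 = -133/78

-133/78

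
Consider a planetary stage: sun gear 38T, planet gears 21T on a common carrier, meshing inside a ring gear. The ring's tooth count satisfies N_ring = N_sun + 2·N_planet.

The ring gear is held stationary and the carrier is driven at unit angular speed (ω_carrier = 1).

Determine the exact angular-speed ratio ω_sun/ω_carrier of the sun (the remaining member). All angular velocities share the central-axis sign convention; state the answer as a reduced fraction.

N_ring = 38 + 2·21 = 80
38(ω_s−ω_c) = −80(ω_r−ω_c),  ω_r=0, ω_c=1
ω_s = 1 − (80/38)(0−1) = 59/19
ω_s/ω_c = 59/19

59/19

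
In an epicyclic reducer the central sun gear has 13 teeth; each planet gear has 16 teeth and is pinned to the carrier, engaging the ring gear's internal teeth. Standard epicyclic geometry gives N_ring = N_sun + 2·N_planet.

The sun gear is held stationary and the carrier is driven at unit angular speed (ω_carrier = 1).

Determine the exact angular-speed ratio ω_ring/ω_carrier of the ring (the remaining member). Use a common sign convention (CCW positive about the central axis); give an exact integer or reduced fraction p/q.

58/45

N_ring = 13 + 2·16 = 45
13(ω_s−ω_c) = −45(ω_r−ω_c),  ω_s=0, ω_c=1
ω_r = 1 − (13/45)(0−1) = 58/45
ω_r/ω_c = 58/45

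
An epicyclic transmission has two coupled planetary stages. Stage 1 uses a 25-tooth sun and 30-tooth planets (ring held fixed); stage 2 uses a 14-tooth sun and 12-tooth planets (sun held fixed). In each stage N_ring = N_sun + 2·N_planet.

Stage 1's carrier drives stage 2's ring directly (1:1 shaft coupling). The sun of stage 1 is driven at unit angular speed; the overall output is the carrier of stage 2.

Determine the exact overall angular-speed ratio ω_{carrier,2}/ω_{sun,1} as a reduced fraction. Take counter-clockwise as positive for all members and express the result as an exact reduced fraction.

Stage 1: N_ring = 25 + 2·30 = 85
Stage 1: 25(ω_s−ω_c) = −85(ω_r−ω_c),  ω_r=0, ω_s=1
Stage 1: 25(1−ω_c) = −85(0−ω_c)  ⇒  110ω_c = 25  ⇒  ω_c = 5/22
  ⇒ ω_c¹/ω_s¹ = 5/22
Stage 2: N_ring = 14 + 2·12 = 38
Stage 2: 14(ω_s−ω_c) = −38(ω_r−ω_c),  ω_s=0, ω_r=1
Stage 2: 14(0−ω_c) = −38(1−ω_c)  ⇒  52ω_c = 38  ⇒  ω_c = 19/26
  ⇒ ω_c²/ω_r² = 19/26
Coupling ω_r² = ω_c¹ ⇒ overall = 5/22 × 19/26 = 95/572

95/572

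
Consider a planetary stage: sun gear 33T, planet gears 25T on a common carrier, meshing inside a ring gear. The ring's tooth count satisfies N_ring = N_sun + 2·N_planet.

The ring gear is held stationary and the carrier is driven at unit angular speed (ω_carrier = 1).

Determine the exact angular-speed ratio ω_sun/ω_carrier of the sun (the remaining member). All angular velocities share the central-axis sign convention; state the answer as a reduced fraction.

116/33

N_ring = 33 + 2·25 = 83
33(ω_s−ω_c) = −83(ω_r−ω_c),  ω_r=0, ω_c=1
ω_s = 1 − (83/33)(0−1) = 116/33
ω_s/ω_c = 116/33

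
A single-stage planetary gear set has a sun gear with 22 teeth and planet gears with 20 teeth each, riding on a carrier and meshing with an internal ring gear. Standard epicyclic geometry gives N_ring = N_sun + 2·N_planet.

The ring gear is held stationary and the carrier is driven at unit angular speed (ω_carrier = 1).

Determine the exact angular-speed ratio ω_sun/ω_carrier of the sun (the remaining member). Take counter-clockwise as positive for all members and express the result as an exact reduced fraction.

N_ring = 22 + 2·20 = 62
22(ω_s−ω_c) = −62(ω_r−ω_c),  ω_r=0, ω_c=1
ω_s = 1 − (62/22)(0−1) = 42/11
ω_s/ω_c = 42/11

42/11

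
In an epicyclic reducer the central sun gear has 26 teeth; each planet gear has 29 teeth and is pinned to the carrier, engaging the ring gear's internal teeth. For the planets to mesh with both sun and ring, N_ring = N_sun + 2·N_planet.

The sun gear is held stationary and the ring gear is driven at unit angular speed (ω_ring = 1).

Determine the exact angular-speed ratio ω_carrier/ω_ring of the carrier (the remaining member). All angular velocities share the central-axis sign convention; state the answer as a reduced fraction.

N_ring = 26 + 2·29 = 84
26(ω_s−ω_c) = −84(ω_r−ω_c),  ω_s=0, ω_r=1
26(0−ω_c) = −84(1−ω_c)  ⇒  110ω_c = 84  ⇒  ω_c = 42/55
ω_c/ω_r = 42/55

42/55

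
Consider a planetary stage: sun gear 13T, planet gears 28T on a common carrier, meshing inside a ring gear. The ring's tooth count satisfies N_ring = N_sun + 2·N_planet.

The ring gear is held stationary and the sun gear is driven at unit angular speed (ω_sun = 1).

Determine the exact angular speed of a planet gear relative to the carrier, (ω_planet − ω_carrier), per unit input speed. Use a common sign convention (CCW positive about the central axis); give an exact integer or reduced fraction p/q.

-897/2296

N_ring = 13 + 2·28 = 69
13(ω_s−ω_c) = −69(ω_r−ω_c),  ω_r=0, ω_s=1
13(1−ω_c) = −69(0−ω_c)  ⇒  82ω_c = 13  ⇒  ω_c = 13/82
sun–planet: 13·(1−13/82) = −28·(ω_p−ω_c)  ⇒  ω_p−ω_c = −(13/28)·(69/82) = -897/2296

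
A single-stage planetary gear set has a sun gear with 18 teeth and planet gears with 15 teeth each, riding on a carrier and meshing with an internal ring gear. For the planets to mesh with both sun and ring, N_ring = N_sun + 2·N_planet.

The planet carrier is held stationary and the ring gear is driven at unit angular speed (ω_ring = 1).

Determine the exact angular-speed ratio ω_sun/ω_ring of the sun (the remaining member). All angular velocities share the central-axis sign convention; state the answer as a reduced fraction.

-8/3

N_ring = 18 + 2·15 = 48
18(ω_s−ω_c) = −48(ω_r−ω_c),  ω_c=0, ω_r=1
ω_s = 0 − (48/18)(1−0) = -8/3
ω_s/ω_r = -8/3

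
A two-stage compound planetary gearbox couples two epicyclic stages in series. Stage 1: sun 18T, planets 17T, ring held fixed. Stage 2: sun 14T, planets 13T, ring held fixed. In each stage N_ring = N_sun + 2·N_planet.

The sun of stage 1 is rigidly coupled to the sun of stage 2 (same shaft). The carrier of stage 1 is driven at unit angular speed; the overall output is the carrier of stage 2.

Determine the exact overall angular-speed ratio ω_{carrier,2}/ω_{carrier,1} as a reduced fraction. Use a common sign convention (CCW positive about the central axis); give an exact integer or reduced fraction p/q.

Stage 1: N_ring = 18 + 2·17 = 52
Stage 1: 18(ω_s−ω_c) = −52(ω_r−ω_c),  ω_r=0, ω_c=1
Stage 1: ω_s = 1 − (52/18)(0−1) = 35/9
  ⇒ ω_s¹/ω_c¹ = 35/9
Stage 2: N_ring = 14 + 2·13 = 40
Stage 2: 14(ω_s−ω_c) = −40(ω_r−ω_c),  ω_r=0, ω_s=1
Stage 2: 14(1−ω_c) = −40(0−ω_c)  ⇒  54ω_c = 14  ⇒  ω_c = 7/27
  ⇒ ω_c²/ω_s² = 7/27
Coupling ω_s² = ω_s¹ ⇒ overall = 35/9 × 7/27 = 245/243

245/243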